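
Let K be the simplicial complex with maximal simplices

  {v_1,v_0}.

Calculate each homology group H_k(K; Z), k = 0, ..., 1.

We work with the vertex ordering v_0 < v_1. The simplices of K, each written with vertices in increasing order, are:

  0-simplices (2): [v_0], [v_1]
  1-simplices (1): [v_0,v_1]

giving chain groups C_0 ≅ Z^2, C_1 ≅ Z^1.

∂_1: C_1 → C_0 sends each edge [p,q] (with p < q) to q − p. For instance
  ∂[v_0,v_1] = [v_1] − [v_0].
This gives a 2×1 integer matrix of rank 1; reducing to Smith normal form yields diagonal entries (1).

Now H_k = ker ∂_k / im ∂_{k+1}, so:

  H_0: rank C_0 − rank ∂_1 = 2 − 1 = 1, and the invariant factors of ∂_1 are all 1, so H_0 ≅ Z.
  H_1: rank ker ∂_1 − rank ∂_2 = (1 − 1) − 0 = 0, and there is no ∂_2, so H_1 ≅ 0.

H_0 = Z,  H_1 = 0.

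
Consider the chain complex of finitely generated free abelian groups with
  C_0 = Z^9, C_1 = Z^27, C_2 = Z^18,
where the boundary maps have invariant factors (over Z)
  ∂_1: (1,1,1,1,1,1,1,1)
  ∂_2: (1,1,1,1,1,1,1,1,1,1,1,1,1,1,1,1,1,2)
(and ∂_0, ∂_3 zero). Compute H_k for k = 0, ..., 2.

H_0 = Z,  H_1 = Z ⊕ Z/2Z,  H_2 = 0.

H_0: b_0 = 9 − 0 − 8 = 1; torsion from ∂_1 factors > 1: none. So H_0 = Z.
H_1: b_1 = 27 − 8 − 18 = 1; torsion from ∂_2 factors > 1: [2]. So H_1 = Z ⊕ Z/2Z.
H_2: b_2 = 18 − 18 − 0 = 0; torsion from ∂_3 factors > 1: none. So H_2 = 0.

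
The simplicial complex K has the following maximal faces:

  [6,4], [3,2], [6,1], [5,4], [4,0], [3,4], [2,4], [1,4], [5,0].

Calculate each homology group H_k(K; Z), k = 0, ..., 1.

Order the vertices as 0 < 1 < 2 < 3 < 4 < 5 < 6. Listing each simplex with vertices in this order, K has dimension 1 with simplices:

  0-simplices (7): [0], [1], [2], [3], [4], [5], [6]
  1-simplices (9): [0,4], [0,5], [1,4], [1,6], [2,3], [2,4], [3,4], [4,5], [4,6]

giving chain groups C_0 ≅ Z^7, C_1 ≅ Z^9.

Boundary ∂_1: C_1 → C_0 is given by ∂[p,q] = [q] − [p]. For instance
  ∂[0,5] = [5] − [0].
This gives a 7×9 integer matrix of rank 6; reducing to Smith normal form yields diagonal entries (1,1,1,1,1,1).

Computing H_k = (kernel of ∂_k) / (image of ∂_{k+1}):

  H_0: rank C_0 − rank ∂_1 = 7 − 6 = 1, and the invariant factors of ∂_1 are all 1, so H_0 = Z.
  H_1: rank ker ∂_1 − rank ∂_2 = (9 − 6) − 0 = 3, and there is no ∂_2, so H_1 = Z^3.

As a check, the Euler characteristic is 7 − 9 = -2, which agrees with 1 − 3 = -2.

H_0 = Z,  H_1 = Z^3.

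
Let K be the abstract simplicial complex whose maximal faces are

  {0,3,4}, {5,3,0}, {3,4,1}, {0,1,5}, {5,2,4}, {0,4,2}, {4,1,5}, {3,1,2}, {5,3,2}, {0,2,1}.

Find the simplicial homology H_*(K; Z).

We work with the vertex ordering 0 < 1 < 2 < 3 < 4 < 5. The simplices of K, each written with vertices in increasing order, are:

  0-simplices (6): [0], [1], [2], [3], [4], [5]
  1-simplices (15): [0,1], [0,2], [0,3], [0,4], [0,5], [1,2], [1,3], [1,4], [1,5], [2,3], [2,4], [2,5], [3,4], [3,5], [4,5]
  2-simplices (10): [0,1,2], [0,1,5], [0,2,4], [0,3,4], [0,3,5], [1,2,3], [1,3,4], [1,4,5], [2,3,5], [2,4,5]

Hence C_0 ≅ Z^6, C_1 ≅ Z^15, C_2 ≅ Z^10.

The boundary map ∂_1: C_1 → C_0 is given by ∂[p,q] = [q] − [p]. For instance
  ∂[0,2] = [2] − [0].
As a 6×15 matrix over Z this has rank 5, with invariant factors (1,1,1,1,1).

∂_2: C_2 → C_1 acts by ∂[p,q,r] = [q,r] − [p,r] + [p,q]. For instance
  ∂[0,3,5] = [3,5] − [0,5] + [0,3],
  ∂[1,2,3] = [2,3] − [1,3] + [1,2].
This gives a 15×10 integer matrix of rank 10; reducing to Smith normal form yields diagonal entries (1,1,1,1,1,1,1,1,1,2).

Reading off H_k = ker ∂_k / im ∂_{k+1}:

  H_0: rank C_0 − rank ∂_1 = 6 − 5 = 1, and the invariant factors of ∂_1 are all 1, so H_0 = Z.
  H_1: rank ker ∂_1 − rank ∂_2 = (15 − 5) − 10 = 0, and ∂_2 has invariant factor 2 > 1, so H_1 = Z/2Z.
  H_2: rank ker ∂_2 − rank ∂_3 = (10 − 10) − 0 = 0, and there is no ∂_3, so H_2 = 0.

As a check, the Euler characteristic is 6 − 15 + 10 = 1, which agrees with 1 − 0 + 0 = 1.

H_0 ≅ Z,  H_1 ≅ Z/2Z,  H_2 = 0.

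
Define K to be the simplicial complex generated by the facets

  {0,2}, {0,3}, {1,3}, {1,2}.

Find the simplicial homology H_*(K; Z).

H_0 ≅ Z,  H_1 ≅ Z.

Order the vertices as 0 < 1 < 2 < 3. Listing each simplex with vertices in this order, K has dimension 1 with simplices:

  0-simplices (4): [0], [1], [2], [3]
  1-simplices (4): [0,2], [0,3], [1,2], [1,3]

giving chain groups C_0 ≅ Z^4, C_1 ≅ Z^4.

The boundary map ∂_1: C_1 → C_0 maps an edge to its endpoints' difference, ∂[p,q] = q − p. For instance
  ∂[0,2] = [2] − [0].
The 4×4 boundary matrix has rank 3 and Smith normal form diag(1,1,1).

Computing H_k = (kernel of ∂_k) / (image of ∂_{k+1}):

  H_0: rank C_0 − rank ∂_1 = 4 − 3 = 1, and the invariant factors of ∂_1 are all 1, so H_0 ≅ Z.
  H_1: rank ker ∂_1 − rank ∂_2 = (4 − 3) − 0 = 1, and there is no ∂_2, so H_1 ≅ Z.

(K is a triangulation of the circle S^1.)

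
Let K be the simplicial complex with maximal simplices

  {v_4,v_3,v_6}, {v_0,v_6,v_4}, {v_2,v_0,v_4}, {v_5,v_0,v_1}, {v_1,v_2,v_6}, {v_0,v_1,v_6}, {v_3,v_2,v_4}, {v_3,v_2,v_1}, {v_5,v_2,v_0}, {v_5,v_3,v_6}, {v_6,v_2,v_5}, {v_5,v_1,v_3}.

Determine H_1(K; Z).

H_1 ≅ Z/2.

Order the vertices as v_0 < v_1 < v_2 < v_3 < v_4 < v_5 < v_6. Listing each simplex with vertices in this order, K has dimension 2 with simplices:

  0-simplices (7): [v_0], [v_1], [v_2], [v_3], [v_4], [v_5], [v_6]
  1-simplices (18): (18 of them)
  2-simplices (12): (12 of them)

giving chain groups C_0 ≅ Z^7, C_1 ≅ Z^18, C_2 ≅ Z^12.

Boundary ∂_1: C_1 → C_0 is given by ∂[p,q] = [q] − [p].
The resulting 7×18 matrix has rank 6, and its Smith normal form has invariant factors (1,1,1,1,1,1).

The boundary map ∂_2: C_2 → C_1 maps a triangle to the signed sum of its edges. For instance
  ∂[v_1,v_2,v_3] = [v_2,v_3] − [v_1,v_3] + [v_1,v_2],
  ∂[v_3,v_4,v_6] = [v_4,v_6] − [v_3,v_6] + [v_3,v_4].
The 18×12 boundary matrix has rank 12 and Smith normal form diag(1,1,1,1,1,1,1,1,1,1,1,2).

Computing H_k = (kernel of ∂_k) / (image of ∂_{k+1}):

  H_1: rank ker ∂_1 − rank ∂_2 = (18 − 6) − 12 = 0, and ∂_2 has invariant factor 2 > 1, so H_1 = Z/2.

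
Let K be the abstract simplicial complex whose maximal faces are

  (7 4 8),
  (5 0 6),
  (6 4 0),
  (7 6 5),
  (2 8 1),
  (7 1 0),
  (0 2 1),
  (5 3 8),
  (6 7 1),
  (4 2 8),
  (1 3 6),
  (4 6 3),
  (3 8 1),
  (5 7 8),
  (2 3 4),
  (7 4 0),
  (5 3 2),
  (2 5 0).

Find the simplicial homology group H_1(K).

Order the vertices as 0 < 1 < 2 < 3 < 4 < 5 < 6 < 7 < 8. Listing each simplex with vertices in this order, K has dimension 2 with simplices:

  0-simplices (9): [0], [1], [2], [3], [4], [5], [6], [7], [8]
  1-simplices (27): (27 of them)
  2-simplices (18): [0,1,2], [0,1,7], [0,2,5], [0,4,6], [0,4,7], [0,5,6], [1,2,8], [1,3,6], [1,3,8], [1,6,7], [2,3,4], [2,3,5], [2,4,8], [3,4,6], [3,5,8], [4,7,8], [5,6,7], [5,7,8]

Hence C_0 ≅ Z^9, C_1 ≅ Z^27, C_2 ≅ Z^18.

The boundary map ∂_1: C_1 → C_0 is given by ∂[p,q] = [q] − [p].
As a 9×27 matrix over Z this has rank 8, with invariant factors (1,1,1,1,1,1,1,1).

The boundary map ∂_2: C_2 → C_1 maps a triangle to the signed sum of its edges. For instance
  ∂[2,4,8] = [4,8] − [2,8] + [2,4],
  ∂[1,2,8] = [2,8] − [1,8] + [1,2].
The 27×18 boundary matrix has rank 18 and Smith normal form diag(1,1,1,1,1,1,1,1,1,1,1,1,1,1,1,1,1,2).

Now H_k = ker ∂_k / im ∂_{k+1}, so:

  H_1: rank ker ∂_1 − rank ∂_2 = (27 − 8) − 18 = 1, and ∂_2 has invariant factor 2 > 1, so H_1 ≅ Z ⊕ Z_2.

H_1 ≅ Z ⊕ Z_2.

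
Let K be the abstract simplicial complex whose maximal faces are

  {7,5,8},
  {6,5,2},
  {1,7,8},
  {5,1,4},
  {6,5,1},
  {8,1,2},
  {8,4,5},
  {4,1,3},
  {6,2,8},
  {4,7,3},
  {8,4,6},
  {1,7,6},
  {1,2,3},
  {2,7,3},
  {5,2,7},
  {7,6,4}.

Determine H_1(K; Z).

H_1 = Z^2.

Fix the vertex order 1 < 2 < 3 < 4 < 5 < 6 < 7 < 8 and write every simplex with vertices in increasing order. Then dim K = 2 and the simplices of K are:

  0-simplices (8): [1], [2], [3], [4], [5], [6], [7], [8]
  1-simplices (24): (24 of them)
  2-simplices (16): [1,2,3], [1,2,8], [1,3,4], [1,4,5], [1,5,6], [1,6,7], [1,7,8], [2,3,7], [2,5,6], [2,5,7], [2,6,8], [3,4,7], [4,5,8], [4,6,7], [4,6,8], [5,7,8]

Hence C_0 ≅ Z^8, C_1 ≅ Z^24, C_2 ≅ Z^16.

∂_1: C_1 → C_0 maps an edge to its endpoints' difference, ∂[p,q] = q − p.
As a 8×24 matrix over Z this has rank 7, with invariant factors (1,1,1,1,1,1,1).

∂_2: C_2 → C_1 acts by ∂[p,q,r] = [q,r] − [p,r] + [p,q]. For instance
  ∂[1,7,8] = [7,8] − [1,8] + [1,7],
  ∂[4,6,8] = [6,8] − [4,8] + [4,6].
As a 24×16 matrix over Z this has rank 15, with invariant factors (1,1,1,1,1,1,1,1,1,1,1,1,1,1,1).

Computing H_k = (kernel of ∂_k) / (image of ∂_{k+1}):

  H_1: rank ker ∂_1 − rank ∂_2 = (24 − 7) − 15 = 2, and the invariant factors of ∂_2 are all 1, so H_1 ≅ Z^2.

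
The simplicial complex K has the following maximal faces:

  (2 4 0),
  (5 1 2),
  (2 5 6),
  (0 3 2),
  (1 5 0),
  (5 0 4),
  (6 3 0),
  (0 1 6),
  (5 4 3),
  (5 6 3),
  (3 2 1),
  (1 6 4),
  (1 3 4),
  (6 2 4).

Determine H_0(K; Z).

Fix the vertex order 0 < 1 < 2 < 3 < 4 < 5 < 6 and write every simplex with vertices in increasing order. Then dim K = 2 and the simplices of K are:

  0-simplices (7): [0], [1], [2], [3], [4], [5], [6]
  1-simplices (21): [0,1], [0,2], [0,3], [0,4], [0,5], [0,6], [1,2], [1,3], [1,4], [1,5], [1,6], [2,3], [2,4], [2,5], [2,6], [3,4], [3,5], [3,6], [4,5], [4,6], [5,6]
  2-simplices (14): [0,1,5], [0,1,6], [0,2,3], [0,2,4], [0,3,6], [0,4,5], [1,2,3], [1,2,5], [1,3,4], [1,4,6], [2,4,6], [2,5,6], [3,4,5], [3,5,6]

giving chain groups C_0 ≅ Z^7, C_1 ≅ Z^21, C_2 ≅ Z^14.

∂_1: C_1 → C_0 maps an edge to its endpoints' difference, ∂[p,q] = q − p. For instance
  ∂[0,3] = [3] − [0].
The resulting 7×21 matrix has rank 6, and its Smith normal form has invariant factors (1,1,1,1,1,1).

∂_2: C_2 → C_1 maps a triangle to the signed sum of its edges. For instance
  ∂[1,2,5] = [2,5] − [1,5] + [1,2],
  ∂[0,2,3] = [2,3] − [0,3] + [0,2].
This gives a 21×14 integer matrix of rank 13; reducing to Smith normal form yields diagonal entries (1,1,1,1,1,1,1,1,1,1,1,1,1).

Reading off H_k = ker ∂_k / im ∂_{k+1}:

  H_0: rank C_0 − rank ∂_1 = 7 − 6 = 1, and the invariant factors of ∂_1 are all 1, so H_0 ≅ Z.

H_0 ≅ Z.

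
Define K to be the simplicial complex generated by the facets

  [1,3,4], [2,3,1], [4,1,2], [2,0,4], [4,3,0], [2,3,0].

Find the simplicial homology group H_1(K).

Order the vertices as 0 < 1 < 2 < 3 < 4. Listing each simplex with vertices in this order, K has dimension 2 with simplices:

  0-simplices (5): [0], [1], [2], [3], [4]
  1-simplices (9): [0,2], [0,3], [0,4], [1,2], [1,3], [1,4], [2,3], [2,4], [3,4]
  2-simplices (6): [0,2,3], [0,2,4], [0,3,4], [1,2,3], [1,2,4], [1,3,4]

so the chain groups are C_0 ≅ Z^5, C_1 ≅ Z^9, C_2 ≅ Z^6.

Boundary ∂_1: C_1 → C_0 is given by ∂[p,q] = [q] − [p]. For instance
  ∂[1,2] = [2] − [1].
This gives a 5×9 integer matrix of rank 4; reducing to Smith normal form yields diagonal entries (1,1,1,1).

Boundary ∂_2: C_2 → C_1 acts by ∂[p,q,r] = [q,r] − [p,r] + [p,q]. For instance
  ∂[1,2,3] = [2,3] − [1,3] + [1,2],
  ∂[0,2,4] = [2,4] − [0,4] + [0,2].
This gives a 9×6 integer matrix of rank 5; reducing to Smith normal form yields diagonal entries (1,1,1,1,1).

Now H_k = ker ∂_k / im ∂_{k+1}, so:

  H_1: rank ker ∂_1 − rank ∂_2 = (9 − 4) − 5 = 0, and the invariant factors of ∂_2 are all 1, so H_1 ≅ 0.

(K is a triangulation of the 2-sphere S^2.)

H_1 = 0.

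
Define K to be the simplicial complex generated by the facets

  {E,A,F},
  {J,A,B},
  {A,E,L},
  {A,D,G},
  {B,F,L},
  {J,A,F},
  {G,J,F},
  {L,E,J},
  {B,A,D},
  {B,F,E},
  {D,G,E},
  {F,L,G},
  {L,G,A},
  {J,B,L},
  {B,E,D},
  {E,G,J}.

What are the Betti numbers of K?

b_0 = 1, b_1 = 2, b_2 = 1.

Take the total order A < B < D < E < F < G < J < L on the vertex set. Then K (dimension 2) consists of the simplices:

  0-simplices (8): A, B, D, E, F, G, J, L
  1-simplices (24): AB, AD, AE, AF, AG, AJ, AL, BD, BE, BF, BJ, BL, DE, DG, EF, EG, EJ, EL, FG, FJ, FL, GJ, GL, JL
  2-simplices (16): ABD, ABJ, ADG, AEF, AEL, AFJ, AGL, BDE, BEF, BFL, BJL, DEG, EGJ, EJL, FGJ, FGL

Hence C_0 ≅ Z^8, C_1 ≅ Z^24, C_2 ≅ Z^16.

∂_1: C_1 → C_0 maps an edge to its endpoints' difference, ∂[p,q] = q − p. For instance
  ∂EG = G − E.
The resulting 8×24 matrix has rank 7, and its Smith normal form has invariant factors (1,1,1,1,1,1,1).

∂_2: C_2 → C_1 acts by ∂[p,q,r] = [q,r] − [p,r] + [p,q]. For instance
  ∂BFL = FL − BL + BF,
  ∂BDE = DE − BE + BD.
The 24×16 boundary matrix has rank 15 and Smith normal form diag(1,1,1,1,1,1,1,1,1,1,1,1,1,1,1).

From H_k ≅ ker(∂_k) / im(∂_{k+1}) we obtain:

  H_0: rank C_0 − rank ∂_1 = 8 − 7 = 1, and the invariant factors of ∂_1 are all 1, so H_0 = Z.
  H_1: rank ker ∂_1 − rank ∂_2 = (24 − 7) − 15 = 2, and the invariant factors of ∂_2 are all 1, so H_1 = Z^2.
  H_2: rank ker ∂_2 − rank ∂_3 = (16 − 15) − 0 = 1, and there is no ∂_3, so H_2 = Z.

As a check, the Euler characteristic is 8 − 24 + 16 = 0, which agrees with 1 − 2 + 1 = 0.
(K is a triangulation of the torus T^2.)

Hence the Betti numbers are b_0 = 1, b_1 = 2, b_2 = 1.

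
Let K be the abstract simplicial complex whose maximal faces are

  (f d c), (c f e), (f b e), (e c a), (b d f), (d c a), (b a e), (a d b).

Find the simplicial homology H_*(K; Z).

K has 6 vertices, 12 edges, 8 triangles.
rank ∂_0 = 0, rank ∂_1 = 5 ⇒ b_0 = 6 − 0 − 5 = 1; all invariant factors of ∂_1 are 1 so no torsion. So H_0 ≅ Z.
rank ∂_1 = 5, rank ∂_2 = 7 ⇒ b_1 = 12 − 5 − 7 = 0; all invariant factors of ∂_2 are 1 so no torsion. So H_1 ≅ 0.
rank ∂_2 = 7, rank ∂_3 = 0 ⇒ b_2 = 8 − 7 − 0 = 1. So H_2 ≅ Z.

H_0 ≅ Z,  H_1 = 0,  H_2 ≅ Z.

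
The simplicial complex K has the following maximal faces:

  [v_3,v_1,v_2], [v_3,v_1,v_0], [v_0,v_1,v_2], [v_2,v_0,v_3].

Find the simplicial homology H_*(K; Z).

Fix the vertex order v_0 < v_1 < v_2 < v_3 and write every simplex with vertices in increasing order. Then dim K = 2 and the simplices of K are:

  0-simplices (4): [v_0], [v_1], [v_2], [v_3]
  1-simplices (6): [v_0,v_1], [v_0,v_2], [v_0,v_3], [v_1,v_2], [v_1,v_3], [v_2,v_3]
  2-simplices (4): [v_0,v_1,v_2], [v_0,v_1,v_3], [v_0,v_2,v_3], [v_1,v_2,v_3]

giving chain groups C_0 ≅ Z^4, C_1 ≅ Z^6, C_2 ≅ Z^4.

∂_1: C_1 → C_0 maps an edge to its endpoints' difference, ∂[p,q] = q − p.
This gives a 4×6 integer matrix of rank 3; reducing to Smith normal form yields diagonal entries (1,1,1).

∂_2: C_2 → C_1 maps a triangle to the signed sum of its edges. For instance
  ∂[v_1,v_2,v_3] = [v_2,v_3] − [v_1,v_3] + [v_1,v_2],
  ∂[v_0,v_1,v_3] = [v_1,v_3] − [v_0,v_3] + [v_0,v_1].
The 6×4 boundary matrix has rank 3 and Smith normal form diag(1,1,1).

Reading off H_k = ker ∂_k / im ∂_{k+1}:

  H_0: rank C_0 − rank ∂_1 = 4 − 3 = 1, and the invariant factors of ∂_1 are all 1, so H_0 ≅ Z.
  H_1: rank ker ∂_1 − rank ∂_2 = (6 − 3) − 3 = 0, and the invariant factors of ∂_2 are all 1, so H_1 ≅ 0.
  H_2: rank ker ∂_2 − rank ∂_3 = (4 − 3) − 0 = 1, and there is no ∂_3, so H_2 ≅ Z.

H_0 ≅ Z,  H_1 = 0,  H_2 ≅ Z.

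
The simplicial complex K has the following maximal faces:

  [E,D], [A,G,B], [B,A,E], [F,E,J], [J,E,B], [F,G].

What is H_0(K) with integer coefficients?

Take the total order A < B < D < E < F < G < J on the vertex set. Then K (dimension 2) consists of the simplices:

  0-simplices (7): A, B, D, E, F, G, J
  1-simplices (11): AB, AE, AG, BE, BG, BJ, DE, EF, EJ, FG, FJ
  2-simplices (4): ABE, ABG, BEJ, EFJ

Hence C_0 ≅ Z^7, C_1 ≅ Z^11, C_2 ≅ Z^4.

Boundary ∂_1: C_1 → C_0 maps an edge to its endpoints' difference, ∂[p,q] = q − p.
The resulting 7×11 matrix has rank 6, and its Smith normal form has invariant factors (1,1,1,1,1,1).

Boundary ∂_2: C_2 → C_1 maps a triangle to the signed sum of its edges. For instance
  ∂BEJ = EJ − BJ + BE,
  ∂EFJ = FJ − EJ + EF.
The resulting 11×4 matrix has rank 4, and its Smith normal form has invariant factors (1,1,1,1).

From H_k ≅ ker(∂_k) / im(∂_{k+1}) we obtain:

  H_0: rank C_0 − rank ∂_1 = 7 − 6 = 1, and the invariant factors of ∂_1 are all 1, so H_0 ≅ Z.

H_0 ≅ Z.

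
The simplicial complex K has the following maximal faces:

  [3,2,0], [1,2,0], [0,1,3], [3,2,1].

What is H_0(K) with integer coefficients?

H_0 = Z.

Take the total order 0 < 1 < 2 < 3 on the vertex set. Then K (dimension 2) consists of the simplices:

  0-simplices (4): [0], [1], [2], [3]
  1-simplices (6): [0,1], [0,2], [0,3], [1,2], [1,3], [2,3]
  2-simplices (4): [0,1,2], [0,1,3], [0,2,3], [1,2,3]

giving chain groups C_0 ≅ Z^4, C_1 ≅ Z^6, C_2 ≅ Z^4.

Boundary ∂_1: C_1 → C_0 maps an edge to its endpoints' difference, ∂[p,q] = q − p. For instance
  ∂[2,3] = [3] − [2].
As a 4×6 matrix over Z this has rank 3, with invariant factors (1,1,1).

∂_2: C_2 → C_1 maps a triangle to the signed sum of its edges. For instance
  ∂[1,2,3] = [2,3] − [1,3] + [1,2],
  ∂[0,1,2] = [1,2] − [0,2] + [0,1].
The resulting 6×4 matrix has rank 3, and its Smith normal form has invariant factors (1,1,1).

Reading off H_k = ker ∂_k / im ∂_{k+1}:

  H_0: rank C_0 − rank ∂_1 = 4 − 3 = 1, and the invariant factors of ∂_1 are all 1, so H_0 ≅ Z.

(K is a triangulation of the 2-sphere S^2.)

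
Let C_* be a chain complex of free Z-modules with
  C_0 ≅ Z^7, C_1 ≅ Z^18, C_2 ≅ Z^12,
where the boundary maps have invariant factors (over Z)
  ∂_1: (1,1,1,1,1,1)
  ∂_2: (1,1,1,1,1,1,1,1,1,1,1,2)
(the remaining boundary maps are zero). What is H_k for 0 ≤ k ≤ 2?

H_0: b_0 = 7 − 0 − 6 = 1; torsion from ∂_1 factors > 1: none. So H_0 = Z.
H_1: b_1 = 18 − 6 − 12 = 0; torsion from ∂_2 factors > 1: [2]. So H_1 = Z/2.
H_2: b_2 = 12 − 12 − 0 = 0; torsion from ∂_3 factors > 1: none. So H_2 = 0.

H_0 = Z,  H_1 = Z/2,  H_2 = 0.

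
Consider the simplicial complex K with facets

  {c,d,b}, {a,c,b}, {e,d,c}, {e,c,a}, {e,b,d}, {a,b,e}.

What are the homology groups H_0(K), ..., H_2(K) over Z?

H_0 ≅ Z,  H_1 = 0,  H_2 ≅ Z.

Fix the vertex order a < b < c < d < e and write every simplex with vertices in increasing order. Then dim K = 2 and the simplices of K are:

  0-simplices (5): a, b, c, d, e
  1-simplices (9): ab, ac, ae, bc, bd, be, cd, ce, de
  2-simplices (6): abc, abe, ace, bcd, bde, cde

giving chain groups C_0 ≅ Z^5, C_1 ≅ Z^9, C_2 ≅ Z^6.

The boundary map ∂_1: C_1 → C_0 maps an edge to its endpoints' difference, ∂[p,q] = q − p.
The 5×9 boundary matrix has rank 4 and Smith normal form diag(1,1,1,1).

Boundary ∂_2: C_2 → C_1 maps a triangle to the signed sum of its edges. For instance
  ∂abe = be − ae + ab,
  ∂bde = de − be + bd.
This gives a 9×6 integer matrix of rank 5; reducing to Smith normal form yields diagonal entries (1,1,1,1,1).

Computing H_k = (kernel of ∂_k) / (image of ∂_{k+1}):

  H_0: rank C_0 − rank ∂_1 = 5 − 4 = 1, and the invariant factors of ∂_1 are all 1, so H_0 = Z.
  H_1: rank ker ∂_1 − rank ∂_2 = (9 − 4) − 5 = 0, and the invariant factors of ∂_2 are all 1, so H_1 = 0.
  H_2: rank ker ∂_2 − rank ∂_3 = (6 − 5) − 0 = 1, and there is no ∂_3, so H_2 = Z.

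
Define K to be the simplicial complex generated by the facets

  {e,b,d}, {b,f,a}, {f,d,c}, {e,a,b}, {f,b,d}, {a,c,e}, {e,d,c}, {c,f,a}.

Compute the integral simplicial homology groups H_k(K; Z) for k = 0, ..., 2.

H_0 = Z,  H_1 = 0,  H_2 = Z.

Order the vertices as a < b < c < d < e < f. Listing each simplex with vertices in this order, K has dimension 2 with simplices:

  0-simplices (6): a, b, c, d, e, f
  1-simplices (12): ab, ac, ae, af, bd, be, bf, cd, ce, cf, de, df
  2-simplices (8): abe, abf, ace, acf, bde, bdf, cde, cdf

so the chain groups are C_0 ≅ Z^6, C_1 ≅ Z^12, C_2 ≅ Z^8.

Boundary ∂_1: C_1 → C_0 sends each edge [p,q] (with p < q) to q − p. For instance
  ∂de = e − d.
This gives a 6×12 integer matrix of rank 5; reducing to Smith normal form yields diagonal entries (1,1,1,1,1).

The boundary map ∂_2: C_2 → C_1 sends each 2-simplex [p,q,r] to [q,r] − [p,r] + [p,q]. For instance
  ∂bde = de − be + bd,
  ∂ace = ce − ae + ac.
The resulting 12×8 matrix has rank 7, and its Smith normal form has invariant factors (1,1,1,1,1,1,1).

Computing H_k = (kernel of ∂_k) / (image of ∂_{k+1}):

  H_0: rank C_0 − rank ∂_1 = 6 − 5 = 1, and the invariant factors of ∂_1 are all 1, so H_0 = Z.
  H_1: rank ker ∂_1 − rank ∂_2 = (12 − 5) − 7 = 0, and the invariant factors of ∂_2 are all 1, so H_1 = 0.
  H_2: rank ker ∂_2 − rank ∂_3 = (8 − 7) − 0 = 1, and there is no ∂_3, so H_2 = Z.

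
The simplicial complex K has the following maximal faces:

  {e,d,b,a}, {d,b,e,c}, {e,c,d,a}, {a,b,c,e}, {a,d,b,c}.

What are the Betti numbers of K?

K has 5 vertices, 10 edges, 10 triangles, 5 3-simplices.
rank ∂_0 = 0, rank ∂_1 = 4 ⇒ b_0 = 5 − 0 − 4 = 1; all invariant factors of ∂_1 are 1 so no torsion. So H_0 ≅ Z.
rank ∂_1 = 4, rank ∂_2 = 6 ⇒ b_1 = 10 − 4 − 6 = 0; all invariant factors of ∂_2 are 1 so no torsion. So H_1 ≅ 0.
rank ∂_2 = 6, rank ∂_3 = 4 ⇒ b_2 = 10 − 6 − 4 = 0; all invariant factors of ∂_3 are 1 so no torsion. So H_2 ≅ 0.
rank ∂_3 = 4, rank ∂_4 = 0 ⇒ b_3 = 5 − 4 − 0 = 1. So H_3 ≅ Z.

b_0 = 1, b_1 = 0, b_2 = 0, b_3 = 1.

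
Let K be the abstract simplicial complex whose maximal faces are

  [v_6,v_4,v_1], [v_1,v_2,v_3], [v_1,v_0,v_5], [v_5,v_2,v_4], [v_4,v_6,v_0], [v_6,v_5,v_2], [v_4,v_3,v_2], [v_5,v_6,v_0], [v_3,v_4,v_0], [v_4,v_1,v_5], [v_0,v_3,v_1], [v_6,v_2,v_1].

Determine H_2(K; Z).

Fix the vertex order v_0 < v_1 < v_2 < v_3 < v_4 < v_5 < v_6 and write every simplex with vertices in increasing order. Then dim K = 2 and the simplices of K are:

  0-simplices (7): [v_0], [v_1], [v_2], [v_3], [v_4], [v_5], [v_6]
  1-simplices (18): (18 of them)
  2-simplices (12): (12 of them)

Hence C_0 ≅ Z^7, C_1 ≅ Z^18, C_2 ≅ Z^12.

The boundary map ∂_1: C_1 → C_0 is given by ∂[p,q] = [q] − [p]. For instance
  ∂[v_0,v_6] = [v_6] − [v_0].
This gives a 7×18 integer matrix of rank 6; reducing to Smith normal form yields diagonal entries (1,1,1,1,1,1).

∂_2: C_2 → C_1 maps a triangle to the signed sum of its edges. For instance
  ∂[v_0,v_5,v_6] = [v_5,v_6] − [v_0,v_6] + [v_0,v_5],
  ∂[v_2,v_4,v_5] = [v_4,v_5] − [v_2,v_5] + [v_2,v_4].
This gives a 18×12 integer matrix of rank 12; reducing to Smith normal form yields diagonal entries (1,1,1,1,1,1,1,1,1,1,1,2).

Now H_k = ker ∂_k / im ∂_{k+1}, so:

  H_2: rank ker ∂_2 − rank ∂_3 = (12 − 12) − 0 = 0, and there is no ∂_3, so H_2 = 0.

(K is a triangulation of the real projective plane RP^2.)

H_2 = 0.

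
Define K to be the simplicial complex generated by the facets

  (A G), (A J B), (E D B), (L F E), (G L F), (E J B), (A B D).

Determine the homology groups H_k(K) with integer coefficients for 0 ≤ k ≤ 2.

H_0 = Z,  H_1 = Z,  H_2 = 0.

Fix the vertex order A < B < D < E < F < G < J < L and write every simplex with vertices in increasing order. Then dim K = 2 and the simplices of K are:

  0-simplices (8): A, B, D, E, F, G, J, L
  1-simplices (14): AB, AD, AG, AJ, BD, BE, BJ, DE, EF, EJ, EL, FG, FL, GL
  2-simplices (6): ABD, ABJ, BDE, BEJ, EFL, FGL

giving chain groups C_0 ≅ Z^8, C_1 ≅ Z^14, C_2 ≅ Z^6.

Boundary ∂_1: C_1 → C_0 sends each edge [p,q] (with p < q) to q − p. For instance
  ∂AD = D − A.
The resulting 8×14 matrix has rank 7, and its Smith normal form has invariant factors (1,1,1,1,1,1,1).

∂_2: C_2 → C_1 acts by ∂[p,q,r] = [q,r] − [p,r] + [p,q]. For instance
  ∂BDE = DE − BE + BD,
  ∂ABD = BD − AD + AB.
This gives a 14×6 integer matrix of rank 6; reducing to Smith normal form yields diagonal entries (1,1,1,1,1,1).

Now H_k = ker ∂_k / im ∂_{k+1}, so:

  H_0: rank C_0 − rank ∂_1 = 8 − 7 = 1, and the invariant factors of ∂_1 are all 1, so H_0 = Z.
  H_1: rank ker ∂_1 − rank ∂_2 = (14 − 7) − 6 = 1, and the invariant factors of ∂_2 are all 1, so H_1 = Z.
  H_2: rank ker ∂_2 − rank ∂_3 = (6 − 6) − 0 = 0, and there is no ∂_3, so H_2 = 0.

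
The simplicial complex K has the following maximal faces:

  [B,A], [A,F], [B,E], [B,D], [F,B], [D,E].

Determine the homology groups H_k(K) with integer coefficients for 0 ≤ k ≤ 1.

H_0 = Z,  H_1 = Z^2.

Take the total order A < B < D < E < F on the vertex set. Then K (dimension 1) consists of the simplices:

  0-simplices (5): A, B, D, E, F
  1-simplices (6): AB, AF, BD, BE, BF, DE

so the chain groups are C_0 ≅ Z^5, C_1 ≅ Z^6.

The boundary map ∂_1: C_1 → C_0 sends each edge [p,q] (with p < q) to q − p.
The 5×6 boundary matrix has rank 4 and Smith normal form diag(1,1,1,1).

Computing H_k = (kernel of ∂_k) / (image of ∂_{k+1}):

  H_0: rank C_0 − rank ∂_1 = 5 − 4 = 1, and the invariant factors of ∂_1 are all 1, so H_0 = Z.
  H_1: rank ker ∂_1 − rank ∂_2 = (6 − 4) − 0 = 2, and there is no ∂_2, so H_1 = Z^2.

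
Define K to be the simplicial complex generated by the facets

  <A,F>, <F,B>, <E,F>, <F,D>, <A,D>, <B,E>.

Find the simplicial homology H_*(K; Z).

H_0 ≅ Z,  H_1 ≅ Z^2.

K has 5 vertices, 6 edges.
rank ∂_0 = 0, rank ∂_1 = 4 ⇒ b_0 = 5 − 0 − 4 = 1; all invariant factors of ∂_1 are 1 so no torsion. So H_0 = Z.
rank ∂_1 = 4, rank ∂_2 = 0 ⇒ b_1 = 6 − 4 − 0 = 2. So H_1 = Z^2.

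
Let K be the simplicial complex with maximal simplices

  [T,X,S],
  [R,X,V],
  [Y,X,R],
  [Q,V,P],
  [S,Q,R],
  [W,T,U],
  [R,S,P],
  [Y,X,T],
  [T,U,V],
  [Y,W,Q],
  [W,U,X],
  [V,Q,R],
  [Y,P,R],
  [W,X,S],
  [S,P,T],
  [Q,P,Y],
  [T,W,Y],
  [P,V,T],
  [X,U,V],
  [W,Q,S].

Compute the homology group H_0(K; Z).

Take the total order P < Q < R < S < T < U < V < W < X < Y on the vertex set. Then K (dimension 2) consists of the simplices:

  0-simplices (10): P, Q, R, S, T, U, V, W, X, Y
  1-simplices (30): PQ, PR, PS, PT, PV, PY, QR, QS, QV, QW, QY, RS, RV, RX, RY, ST, SW, SX, TU, TV, TW, TX, TY, UV, UW, UX, VX, WX, WY, XY
  2-simplices (20): PQV, PQY, PRS, PRY, PST, PTV, QRS, QRV, QSW, QWY, RVX, RXY, STX, SWX, TUV, TUW, TWY, TXY, UVX, UWX

giving chain groups C_0 ≅ Z^10, C_1 ≅ Z^30, C_2 ≅ Z^20.

Boundary ∂_1: C_1 → C_0 sends each edge [p,q] (with p < q) to q − p. For instance
  ∂QW = W − Q.
This gives a 10×30 integer matrix of rank 9; reducing to Smith normal form yields diagonal entries (1,1,1,1,1,1,1,1,1).

∂_2: C_2 → C_1 sends each 2-simplex [p,q,r] to [q,r] − [p,r] + [p,q]. For instance
  ∂QRV = RV − QV + QR,
  ∂PQY = QY − PY + PQ.
The 30×20 boundary matrix has rank 20 and Smith normal form diag(1,1,1,1,1,1,1,1,1,1,1,1,1,1,1,1,1,1,1,2).

Computing H_k = (kernel of ∂_k) / (image of ∂_{k+1}):

  H_0: rank C_0 − rank ∂_1 = 10 − 9 = 1, and the invariant factors of ∂_1 are all 1, so H_0 = Z.

(K is a triangulation of the Klein bottle.)

H_0 = Z.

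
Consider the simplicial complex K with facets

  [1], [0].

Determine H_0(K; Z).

H_0 = Z^2.

Fix the vertex order 0 < 1 and write every simplex with vertices in increasing order. Then dim K = 0 and the simplices of K are:

  0-simplices (2): [0], [1]

giving chain groups C_0 ≅ Z^2.

Now H_k = ker ∂_k / im ∂_{k+1}, so:

  H_0: rank C_0 − rank ∂_1 = 2 − 0 = 2, and there is no ∂_1, so H_0 = Z^2.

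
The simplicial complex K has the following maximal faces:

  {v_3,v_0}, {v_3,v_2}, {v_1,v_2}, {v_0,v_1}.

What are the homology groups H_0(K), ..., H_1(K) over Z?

Take the total order v_0 < v_1 < v_2 < v_3 on the vertex set. Then K (dimension 1) consists of the simplices:

  0-simplices (4): [v_0], [v_1], [v_2], [v_3]
  1-simplices (4): [v_0,v_1], [v_0,v_3], [v_1,v_2], [v_2,v_3]

Hence C_0 ≅ Z^4, C_1 ≅ Z^4.

∂_1: C_1 → C_0 is given by ∂[p,q] = [q] − [p]. For instance
  ∂[v_0,v_1] = [v_1] − [v_0].
The resulting 4×4 matrix has rank 3, and its Smith normal form has invariant factors (1,1,1).

Reading off H_k = ker ∂_k / im ∂_{k+1}:

  H_0: rank C_0 − rank ∂_1 = 4 − 3 = 1, and the invariant factors of ∂_1 are all 1, so H_0 ≅ Z.
  H_1: rank ker ∂_1 − rank ∂_2 = (4 − 3) − 0 = 1, and there is no ∂_2, so H_1 ≅ Z.

As a check, the Euler characteristic is 4 − 4 = 0, which agrees with 1 − 1 = 0.

H_0 ≅ Z,  H_1 ≅ Z.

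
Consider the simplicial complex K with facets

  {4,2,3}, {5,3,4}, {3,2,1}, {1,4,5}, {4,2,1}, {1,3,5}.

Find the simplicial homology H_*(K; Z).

Fix the vertex order 1 < 2 < 3 < 4 < 5 and write every simplex with vertices in increasing order. Then dim K = 2 and the simplices of K are:

  0-simplices (5): [1], [2], [3], [4], [5]
  1-simplices (9): [1,2], [1,3], [1,4], [1,5], [2,3], [2,4], [3,4], [3,5], [4,5]
  2-simplices (6): [1,2,3], [1,2,4], [1,3,5], [1,4,5], [2,3,4], [3,4,5]

Hence C_0 ≅ Z^5, C_1 ≅ Z^9, C_2 ≅ Z^6.

Boundary ∂_1: C_1 → C_0 is given by ∂[p,q] = [q] − [p]. For instance
  ∂[1,2] = [2] − [1].
The resulting 5×9 matrix has rank 4, and its Smith normal form has invariant factors (1,1,1,1).

Boundary ∂_2: C_2 → C_1 sends each 2-simplex [p,q,r] to [q,r] − [p,r] + [p,q]. For instance
  ∂[1,4,5] = [4,5] − [1,5] + [1,4],
  ∂[1,3,5] = [3,5] − [1,5] + [1,3].
This gives a 9×6 integer matrix of rank 5; reducing to Smith normal form yields diagonal entries (1,1,1,1,1).

Computing H_k = (kernel of ∂_k) / (image of ∂_{k+1}):

  H_0: rank C_0 − rank ∂_1 = 5 − 4 = 1, and the invariant factors of ∂_1 are all 1, so H_0 ≅ Z.
  H_1: rank ker ∂_1 − rank ∂_2 = (9 − 4) − 5 = 0, and the invariant factors of ∂_2 are all 1, so H_1 ≅ 0.
  H_2: rank ker ∂_2 − rank ∂_3 = (6 − 5) − 0 = 1, and there is no ∂_3, so H_2 ≅ Z.

H_0 = Z,  H_1 = 0,  H_2 = Z.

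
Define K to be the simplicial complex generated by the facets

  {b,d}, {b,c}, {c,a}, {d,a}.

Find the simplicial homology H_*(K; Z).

H_0 ≅ Z,  H_1 ≅ Z.

Fix the vertex order a < b < c < d and write every simplex with vertices in increasing order. Then dim K = 1 and the simplices of K are:

  0-simplices (4): a, b, c, d
  1-simplices (4): ac, ad, bc, bd

giving chain groups C_0 ≅ Z^4, C_1 ≅ Z^4.

The boundary map ∂_1: C_1 → C_0 maps an edge to its endpoints' difference, ∂[p,q] = q − p. For instance
  ∂ac = c − a.
The 4×4 boundary matrix has rank 3 and Smith normal form diag(1,1,1).

Computing H_k = (kernel of ∂_k) / (image of ∂_{k+1}):

  H_0: rank C_0 − rank ∂_1 = 4 − 3 = 1, and the invariant factors of ∂_1 are all 1, so H_0 ≅ Z.
  H_1: rank ker ∂_1 − rank ∂_2 = (4 − 3) − 0 = 1, and there is no ∂_2, so H_1 ≅ Z.

(K is a triangulation of the circle S^1.)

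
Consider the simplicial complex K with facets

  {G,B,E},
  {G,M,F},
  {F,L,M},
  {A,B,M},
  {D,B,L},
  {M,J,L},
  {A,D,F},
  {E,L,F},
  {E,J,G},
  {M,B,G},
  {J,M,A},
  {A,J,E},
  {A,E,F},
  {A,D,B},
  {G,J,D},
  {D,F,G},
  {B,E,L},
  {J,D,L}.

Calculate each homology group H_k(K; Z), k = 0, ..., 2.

H_0 ≅ Z,  H_1 ≅ Z^2,  H_2 ≅ Z.

We work with the vertex ordering A < B < D < E < F < G < J < L < M. The simplices of K, each written with vertices in increasing order, are:

  0-simplices (9): A, B, D, E, F, G, J, L, M
  1-simplices (27): AB, AD, AE, AF, AJ, AM, BD, BE, BG, BL, BM, DF, DG, DJ, DL, EF, EG, EJ, EL, FG, FL, FM, GJ, GM, JL, JM, LM
  2-simplices (18): ABD, ABM, ADF, AEF, AEJ, AJM, BDL, BEG, BEL, BGM, DFG, DGJ, DJL, EFL, EGJ, FGM, FLM, JLM

so the chain groups are C_0 ≅ Z^9, C_1 ≅ Z^27, C_2 ≅ Z^18.

∂_1: C_1 → C_0 maps an edge to its endpoints' difference, ∂[p,q] = q − p. For instance
  ∂LM = M − L.
This gives a 9×27 integer matrix of rank 8; reducing to Smith normal form yields diagonal entries (1,1,1,1,1,1,1,1).

Boundary ∂_2: C_2 → C_1 sends each 2-simplex [p,q,r] to [q,r] − [p,r] + [p,q]. For instance
  ∂ABD = BD − AD + AB,
  ∂EGJ = GJ − EJ + EG.
This gives a 27×18 integer matrix of rank 17; reducing to Smith normal form yields diagonal entries (1,1,1,1,1,1,1,1,1,1,1,1,1,1,1,1,1).

From H_k ≅ ker(∂_k) / im(∂_{k+1}) we obtain:

  H_0: rank C_0 − rank ∂_1 = 9 − 8 = 1, and the invariant factors of ∂_1 are all 1, so H_0 ≅ Z.
  H_1: rank ker ∂_1 − rank ∂_2 = (27 − 8) − 17 = 2, and the invariant factors of ∂_2 are all 1, so H_1 ≅ Z^2.
  H_2: rank ker ∂_2 − rank ∂_3 = (18 − 17) − 0 = 1, and there is no ∂_3, so H_2 ≅ Z.

(K is a triangulation of the torus T^2.)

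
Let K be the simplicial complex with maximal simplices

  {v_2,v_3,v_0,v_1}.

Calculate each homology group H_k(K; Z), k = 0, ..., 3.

Take the total order v_0 < v_1 < v_2 < v_3 on the vertex set. Then K (dimension 3) consists of the simplices:

  0-simplices (4): [v_0], [v_1], [v_2], [v_3]
  1-simplices (6): [v_0,v_1], [v_0,v_2], [v_0,v_3], [v_1,v_2], [v_1,v_3], [v_2,v_3]
  2-simplices (4): [v_0,v_1,v_2], [v_0,v_1,v_3], [v_0,v_2,v_3], [v_1,v_2,v_3]
  3-simplices (1): [v_0,v_1,v_2,v_3]

giving chain groups C_0 ≅ Z^4, C_1 ≅ Z^6, C_2 ≅ Z^4, C_3 ≅ Z^1.

The boundary map ∂_1: C_1 → C_0 sends each edge [p,q] (with p < q) to q − p.
The resulting 4×6 matrix has rank 3, and its Smith normal form has invariant factors (1,1,1).

∂_2: C_2 → C_1 sends each 2-simplex [p,q,r] to [q,r] − [p,r] + [p,q]. For instance
  ∂[v_0,v_2,v_3] = [v_2,v_3] − [v_0,v_3] + [v_0,v_2],
  ∂[v_1,v_2,v_3] = [v_2,v_3] − [v_1,v_3] + [v_1,v_2].
The resulting 6×4 matrix has rank 3, and its Smith normal form has invariant factors (1,1,1).

∂_3: C_3 → C_2 sends each 3-simplex σ to the alternating sum Σ_i (−1)^i (σ with its i-th vertex removed). For instance
  ∂[v_0,v_1,v_2,v_3] = [v_1,v_2,v_3] − [v_0,v_2,v_3] + [v_0,v_1,v_3] − [v_0,v_1,v_2].
As a 4×1 matrix over Z this has rank 1, with invariant factors (1).

Now H_k = ker ∂_k / im ∂_{k+1}, so:

  H_0: rank C_0 − rank ∂_1 = 4 − 3 = 1, and the invariant factors of ∂_1 are all 1, so H_0 = Z.
  H_1: rank ker ∂_1 − rank ∂_2 = (6 − 3) − 3 = 0, and the invariant factors of ∂_2 are all 1, so H_1 = 0.
  H_2: rank ker ∂_2 − rank ∂_3 = (4 − 3) − 1 = 0, and the invariant factors of ∂_3 are all 1, so H_2 = 0.
  H_3: rank ker ∂_3 − rank ∂_4 = (1 − 1) − 0 = 0, and there is no ∂_4, so H_3 = 0.

As a check, the Euler characteristic is 4 − 6 + 4 − 1 = 1, which agrees with 1 − 0 + 0 − 0 = 1.

H_0 = Z,  H_1 = 0,  H_2 = 0,  H_3 = 0.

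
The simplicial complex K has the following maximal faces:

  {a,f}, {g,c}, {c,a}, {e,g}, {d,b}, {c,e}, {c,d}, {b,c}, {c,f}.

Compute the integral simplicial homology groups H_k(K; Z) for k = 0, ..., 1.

We work with the vertex ordering a < b < c < d < e < f < g. The simplices of K, each written with vertices in increasing order, are:

  0-simplices (7): a, b, c, d, e, f, g
  1-simplices (9): ac, af, bc, bd, cd, ce, cf, cg, eg

giving chain groups C_0 ≅ Z^7, C_1 ≅ Z^9.

∂_1: C_1 → C_0 sends each edge [p,q] (with p < q) to q − p. For instance
  ∂ce = e − c.
As a 7×9 matrix over Z this has rank 6, with invariant factors (1,1,1,1,1,1).

From H_k ≅ ker(∂_k) / im(∂_{k+1}) we obtain:

  H_0: rank C_0 − rank ∂_1 = 7 − 6 = 1, and the invariant factors of ∂_1 are all 1, so H_0 = Z.
  H_1: rank ker ∂_1 − rank ∂_2 = (9 − 6) − 0 = 3, and there is no ∂_2, so H_1 = Z^3.

H_0 = Z,  H_1 = Z^3.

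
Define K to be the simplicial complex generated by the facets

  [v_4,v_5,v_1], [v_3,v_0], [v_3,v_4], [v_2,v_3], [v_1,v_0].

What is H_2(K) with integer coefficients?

H_2 = 0.

Fix the vertex order v_0 < v_1 < v_2 < v_3 < v_4 < v_5 and write every simplex with vertices in increasing order. Then dim K = 2 and the simplices of K are:

  0-simplices (6): [v_0], [v_1], [v_2], [v_3], [v_4], [v_5]
  1-simplices (7): [v_0,v_1], [v_0,v_3], [v_1,v_4], [v_1,v_5], [v_2,v_3], [v_3,v_4], [v_4,v_5]
  2-simplices (1): [v_1,v_4,v_5]

so the chain groups are C_0 ≅ Z^6, C_1 ≅ Z^7, C_2 ≅ Z^1.

∂_1: C_1 → C_0 sends each edge [p,q] (with p < q) to q − p.
This gives a 6×7 integer matrix of rank 5; reducing to Smith normal form yields diagonal entries (1,1,1,1,1).

∂_2: C_2 → C_1 maps a triangle to the signed sum of its edges. For instance
  ∂[v_1,v_4,v_5] = [v_4,v_5] − [v_1,v_5] + [v_1,v_4].
This gives a 7×1 integer matrix of rank 1; reducing to Smith normal form yields diagonal entries (1).

Reading off H_k = ker ∂_k / im ∂_{k+1}:

  H_2: rank ker ∂_2 − rank ∂_3 = (1 − 1) − 0 = 0, and there is no ∂_3, so H_2 ≅ 0.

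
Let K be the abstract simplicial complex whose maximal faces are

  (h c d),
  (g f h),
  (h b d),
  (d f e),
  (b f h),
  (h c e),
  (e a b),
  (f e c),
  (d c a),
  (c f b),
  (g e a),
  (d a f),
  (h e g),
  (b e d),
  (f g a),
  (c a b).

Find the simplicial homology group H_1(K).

H_1 = Z^2.

Take the total order a < b < c < d < e < f < g < h on the vertex set. Then K (dimension 2) consists of the simplices:

  0-simplices (8): a, b, c, d, e, f, g, h
  1-simplices (24): ab, ac, ad, ae, af, ag, bc, bd, be, bf, bh, cd, ce, cf, ch, de, df, dh, ef, eg, eh, fg, fh, gh
  2-simplices (16): abc, abe, acd, adf, aeg, afg, bcf, bde, bdh, bfh, cdh, cef, ceh, def, egh, fgh

Hence C_0 ≅ Z^8, C_1 ≅ Z^24, C_2 ≅ Z^16.

Boundary ∂_1: C_1 → C_0 sends each edge [p,q] (with p < q) to q − p. For instance
  ∂ch = h − c.
The resulting 8×24 matrix has rank 7, and its Smith normal form has invariant factors (1,1,1,1,1,1,1).

Boundary ∂_2: C_2 → C_1 sends each 2-simplex [p,q,r] to [q,r] − [p,r] + [p,q]. For instance
  ∂cef = ef − cf + ce,
  ∂abe = be − ae + ab.
This gives a 24×16 integer matrix of rank 15; reducing to Smith normal form yields diagonal entries (1,1,1,1,1,1,1,1,1,1,1,1,1,1,1).

From H_k ≅ ker(∂_k) / im(∂_{k+1}) we obtain:

  H_1: rank ker ∂_1 − rank ∂_2 = (24 − 7) − 15 = 2, and the invariant factors of ∂_2 are all 1, so H_1 = Z^2.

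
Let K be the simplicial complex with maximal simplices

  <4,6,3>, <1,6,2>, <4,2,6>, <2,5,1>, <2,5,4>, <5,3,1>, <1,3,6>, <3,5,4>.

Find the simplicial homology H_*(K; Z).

H_0 ≅ Z,  H_1 = 0,  H_2 ≅ Z.

Order the vertices as 1 < 2 < 3 < 4 < 5 < 6. Listing each simplex with vertices in this order, K has dimension 2 with simplices:

  0-simplices (6): [1], [2], [3], [4], [5], [6]
  1-simplices (12): [1,2], [1,3], [1,5], [1,6], [2,4], [2,5], [2,6], [3,4], [3,5], [3,6], [4,5], [4,6]
  2-simplices (8): [1,2,5], [1,2,6], [1,3,5], [1,3,6], [2,4,5], [2,4,6], [3,4,5], [3,4,6]

so the chain groups are C_0 ≅ Z^6, C_1 ≅ Z^12, C_2 ≅ Z^8.

∂_1: C_1 → C_0 is given by ∂[p,q] = [q] − [p].
As a 6×12 matrix over Z this has rank 5, with invariant factors (1,1,1,1,1).

The boundary map ∂_2: C_2 → C_1 maps a triangle to the signed sum of its edges. For instance
  ∂[1,3,6] = [3,6] − [1,6] + [1,3],
  ∂[2,4,6] = [4,6] − [2,6] + [2,4].
The resulting 12×8 matrix has rank 7, and its Smith normal form has invariant factors (1,1,1,1,1,1,1).

Now H_k = ker ∂_k / im ∂_{k+1}, so:

  H_0: rank C_0 − rank ∂_1 = 6 − 5 = 1, and the invariant factors of ∂_1 are all 1, so H_0 = Z.
  H_1: rank ker ∂_1 − rank ∂_2 = (12 − 5) − 7 = 0, and the invariant factors of ∂_2 are all 1, so H_1 = 0.
  H_2: rank ker ∂_2 − rank ∂_3 = (8 − 7) − 0 = 1, and there is no ∂_3, so H_2 = Z.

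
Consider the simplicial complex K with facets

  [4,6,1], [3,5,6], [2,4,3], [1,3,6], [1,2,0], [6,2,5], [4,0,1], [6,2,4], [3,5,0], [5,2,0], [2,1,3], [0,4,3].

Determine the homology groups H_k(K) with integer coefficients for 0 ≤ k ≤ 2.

H_0 ≅ Z,  H_1 ≅ Z/2,  H_2 = 0.

We work with the vertex ordering 0 < 1 < 2 < 3 < 4 < 5 < 6. The simplices of K, each written with vertices in increasing order, are:

  0-simplices (7): [0], [1], [2], [3], [4], [5], [6]
  1-simplices (18): [0,1], [0,2], [0,3], [0,4], [0,5], [1,2], [1,3], [1,4], [1,6], [2,3], [2,4], [2,5], [2,6], [3,4], [3,5], [3,6], [4,6], [5,6]
  2-simplices (12): [0,1,2], [0,1,4], [0,2,5], [0,3,4], [0,3,5], [1,2,3], [1,3,6], [1,4,6], [2,3,4], [2,4,6], [2,5,6], [3,5,6]

Hence C_0 ≅ Z^7, C_1 ≅ Z^18, C_2 ≅ Z^12.

Boundary ∂_1: C_1 → C_0 sends each edge [p,q] (with p < q) to q − p. For instance
  ∂[1,4] = [4] − [1].
The 7×18 boundary matrix has rank 6 and Smith normal form diag(1,1,1,1,1,1).

The boundary map ∂_2: C_2 → C_1 sends each 2-simplex [p,q,r] to [q,r] − [p,r] + [p,q]. For instance
  ∂[1,4,6] = [4,6] − [1,6] + [1,4],
  ∂[0,3,5] = [3,5] − [0,5] + [0,3].
The 18×12 boundary matrix has rank 12 and Smith normal form diag(1,1,1,1,1,1,1,1,1,1,1,2).

Now H_k = ker ∂_k / im ∂_{k+1}, so:

  H_0: rank C_0 − rank ∂_1 = 7 − 6 = 1, and the invariant factors of ∂_1 are all 1, so H_0 = Z.
  H_1: rank ker ∂_1 − rank ∂_2 = (18 − 6) − 12 = 0, and ∂_2 has invariant factor 2 > 1, so H_1 = Z/2.
  H_2: rank ker ∂_2 − rank ∂_3 = (12 − 12) − 0 = 0, and there is no ∂_3, so H_2 = 0.

(K is a triangulation of the real projective plane RP^2.)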